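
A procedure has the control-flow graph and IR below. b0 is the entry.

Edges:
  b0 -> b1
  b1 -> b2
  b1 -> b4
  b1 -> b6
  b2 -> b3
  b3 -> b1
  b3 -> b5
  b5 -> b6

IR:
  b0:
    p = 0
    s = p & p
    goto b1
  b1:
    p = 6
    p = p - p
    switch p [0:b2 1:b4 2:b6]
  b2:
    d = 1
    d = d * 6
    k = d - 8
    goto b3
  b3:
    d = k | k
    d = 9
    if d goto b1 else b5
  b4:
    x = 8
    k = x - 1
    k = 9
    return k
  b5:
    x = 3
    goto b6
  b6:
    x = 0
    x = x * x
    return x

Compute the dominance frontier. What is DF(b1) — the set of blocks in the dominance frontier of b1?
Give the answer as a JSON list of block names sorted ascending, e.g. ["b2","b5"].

Answer: ["b1"]

Analysis:
idom tree: b1←b0 b2←b1 b3←b2 b4←b1 b5←b3 b6←b1
Dom∩ at merges:
  b1: preds {b0,b3}: {b0} ∩ {b0,b1,b2,b3} = {b0}; idom=b0
  b6: preds {b1,b5}: {b0,b1} ∩ {b0,b1,b2,b3,b5} = {b0,b1}; idom=b1

Frontier:
  b1←b0: walk · to b0
  b1←b3: walk b3→b2→b1 to b0
  b6←b1: walk · to b1
  b6←b5: walk b5→b3→b2 to b1
  b0: DF=∅
  b1: DF={b1}
  b2: DF={b1,b6}
  b3: DF={b1,b6}
  b4: DF=∅
  b5: DF={b6}
  b6: DF=∅

DF(b1) = ["b1"]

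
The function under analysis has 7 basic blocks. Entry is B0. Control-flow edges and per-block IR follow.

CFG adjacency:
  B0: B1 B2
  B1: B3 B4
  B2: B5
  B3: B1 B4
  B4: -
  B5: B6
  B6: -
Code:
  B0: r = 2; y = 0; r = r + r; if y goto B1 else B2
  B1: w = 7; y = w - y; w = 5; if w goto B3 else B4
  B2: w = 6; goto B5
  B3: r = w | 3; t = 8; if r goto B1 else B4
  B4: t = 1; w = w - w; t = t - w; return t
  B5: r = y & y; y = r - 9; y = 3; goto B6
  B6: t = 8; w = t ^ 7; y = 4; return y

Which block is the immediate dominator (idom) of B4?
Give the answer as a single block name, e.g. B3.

Answer: B1

Analysis:
idom tree: B1←B0 B2←B0 B3←B1 B4←B1 B5←B2 B6←B5
Join-block Dom:
  B1: preds {B0,B3}: {B0} ∩ {B0,B1,B3} = {B0}; idom=B0
  B4: preds {B1,B3}: {B0,B1} ∩ {B0,B1,B3} = {B0,B1}; idom=B1

idom(B4) = B1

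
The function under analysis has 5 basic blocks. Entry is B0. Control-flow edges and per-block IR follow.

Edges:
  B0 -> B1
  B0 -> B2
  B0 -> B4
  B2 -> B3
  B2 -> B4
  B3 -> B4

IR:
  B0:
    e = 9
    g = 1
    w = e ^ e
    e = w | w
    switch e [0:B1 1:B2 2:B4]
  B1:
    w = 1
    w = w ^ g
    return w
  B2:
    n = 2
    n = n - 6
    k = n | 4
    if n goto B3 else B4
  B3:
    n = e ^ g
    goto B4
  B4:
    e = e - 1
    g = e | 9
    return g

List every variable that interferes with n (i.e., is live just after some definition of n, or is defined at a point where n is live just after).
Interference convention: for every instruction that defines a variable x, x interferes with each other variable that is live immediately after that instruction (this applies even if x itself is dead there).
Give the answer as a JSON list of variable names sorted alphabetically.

Block summaries:
  B0 def {e,g,w} use ∅
  B1 def {w} use {g}
  B2 def {k,n} use ∅
  B3 def {n} use {e,g}
  B4 def {e,g} use {e}

Backward fixpoint:
  B0: in=∅ out={e,g}
  B1: in={g} out=∅
  B2: in={e,g} out={e,g}
  B3: in={e,g} out={e}
  B4: in={e} out=∅

Conflict graph:
  e — {g,k,n}
  g — {e,k,n,w}
  k — {e,g,n}
  n — {e,g,k}
  w — {g}

N(n) = ["e", "g", "k"]

Answer: ["e", "g", "k"]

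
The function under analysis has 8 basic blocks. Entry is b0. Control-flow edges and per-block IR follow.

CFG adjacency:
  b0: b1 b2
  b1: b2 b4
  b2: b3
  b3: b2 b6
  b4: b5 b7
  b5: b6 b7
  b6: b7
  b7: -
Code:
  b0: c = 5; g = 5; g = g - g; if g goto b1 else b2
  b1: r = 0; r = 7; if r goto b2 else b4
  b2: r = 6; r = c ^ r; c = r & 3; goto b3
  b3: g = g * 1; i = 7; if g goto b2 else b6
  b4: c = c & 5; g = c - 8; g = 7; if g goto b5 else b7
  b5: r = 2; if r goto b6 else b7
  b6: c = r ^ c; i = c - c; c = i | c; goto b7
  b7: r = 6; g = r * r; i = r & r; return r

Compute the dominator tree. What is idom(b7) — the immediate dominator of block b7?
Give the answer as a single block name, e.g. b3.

idom tree: b1←b0 b2←b0 b3←b2 b4←b1 b5←b4 b6←b0 b7←b0
Dom∩ at merges:
  b2: preds {b0,b1,b3}: {b0} ∩ {b0,b1} ∩ {b0,b2,b3} = {b0}; idom=b0
  b6: preds {b3,b5}: {b0,b2,b3} ∩ {b0,b1,b4,b5} = {b0}; idom=b0
  b7: preds {b4,b5,b6}: {b0,b1,b4} ∩ {b0,b1,b4,b5} ∩ {b0,b6} = {b0}; idom=b0

idom(b7) = b0

Answer: b0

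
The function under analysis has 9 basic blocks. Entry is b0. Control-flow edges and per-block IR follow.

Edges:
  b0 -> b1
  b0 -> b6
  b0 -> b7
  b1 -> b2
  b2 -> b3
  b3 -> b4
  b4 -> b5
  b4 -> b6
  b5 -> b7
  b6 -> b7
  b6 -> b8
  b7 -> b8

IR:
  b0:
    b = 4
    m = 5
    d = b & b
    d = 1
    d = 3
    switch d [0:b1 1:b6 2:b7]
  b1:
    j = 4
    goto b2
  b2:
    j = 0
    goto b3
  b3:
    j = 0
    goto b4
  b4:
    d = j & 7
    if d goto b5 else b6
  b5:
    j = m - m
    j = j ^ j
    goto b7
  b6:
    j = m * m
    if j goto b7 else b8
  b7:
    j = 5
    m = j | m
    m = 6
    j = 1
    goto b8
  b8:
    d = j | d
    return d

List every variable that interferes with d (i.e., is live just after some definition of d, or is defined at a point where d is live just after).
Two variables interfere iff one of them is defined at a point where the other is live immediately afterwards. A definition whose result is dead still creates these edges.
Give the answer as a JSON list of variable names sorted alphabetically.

Answer: ["j", "m"]

Analysis:
def/use:
  b0: def={b,d,m} ue=∅
  b1: def={j} ue=∅
  b2: def={j} ue=∅
  b3: def={j} ue=∅
  b4: def={d} ue={j}
  b5: def={j} ue={m}
  b6: def={j} ue={m}
  b7: def={j,m} ue={m}
  b8: def={d} ue={d,j}

Liveness:
  b0 li=∅ lo={d,m}
  b1 li={m} lo={m}
  b2 li={m} lo={m}
  b3 li={m} lo={j,m}
  b4 li={j,m} lo={d,m}
  b5 li={d,m} lo={d,m}
  b6 li={d,m} lo={d,j,m}
  b7 li={d,m} lo={d,j}
  b8 li={d,j} lo=∅

Interfere edges:
  b: {m}
  d: {j,m}
  j: {d,m}
  m: {b,d,j}

N(d) = ["j", "m"]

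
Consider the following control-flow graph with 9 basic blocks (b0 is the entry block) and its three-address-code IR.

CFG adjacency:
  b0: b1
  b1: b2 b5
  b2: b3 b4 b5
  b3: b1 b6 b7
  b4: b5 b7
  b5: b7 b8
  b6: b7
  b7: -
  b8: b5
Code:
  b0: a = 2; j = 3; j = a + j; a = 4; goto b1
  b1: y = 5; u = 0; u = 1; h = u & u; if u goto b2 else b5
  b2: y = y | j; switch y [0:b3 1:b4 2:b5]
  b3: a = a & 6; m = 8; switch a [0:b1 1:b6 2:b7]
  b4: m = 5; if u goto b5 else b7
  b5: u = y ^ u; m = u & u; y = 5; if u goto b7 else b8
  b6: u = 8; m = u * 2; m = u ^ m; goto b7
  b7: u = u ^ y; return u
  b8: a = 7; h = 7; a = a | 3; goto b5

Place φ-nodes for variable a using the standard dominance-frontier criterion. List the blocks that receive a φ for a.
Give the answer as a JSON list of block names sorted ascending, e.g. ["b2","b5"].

Answer: ["b1", "b5", "b7"]

Working:
idom tree: b1←b0 b2←b1 b3←b2 b4←b2 b5←b1 b6←b3 b7←b1 b8←b5
Join-block Dom:
  b1: preds {b0,b3}: {b0} ∩ {b0,b1,b2,b3} = {b0}; idom=b0
  b5: preds {b1,b2,b4,b8}: {b0,b1} ∩ {b0,b1,b2} ∩ {b0,b1,b2,b4} ∩ {b0,b1,b5,b8} = {b0,b1}; idom=b1
  b7: preds {b3,b4,b5,b6}: {b0,b1,b2,b3} ∩ {b0,b1,b2,b4} ∩ {b0,b1,b5} ∩ {b0,b1,b2,b3,b6} = {b0,b1}; idom=b1

DF derivation:
  join b1 pred b0: · stop@b0
  join b1 pred b3: b3→b2→b1 stop@b0
  join b5 pred b1: · stop@b1
  join b5 pred b2: b2 stop@b1
  join b5 pred b4: b4→b2 stop@b1
  join b5 pred b8: b8→b5 stop@b1
  join b7 pred b3: b3→b2 stop@b1
  join b7 pred b4: b4→b2 stop@b1
  join b7 pred b5: b5 stop@b1
  join b7 pred b6: b6→b3→b2 stop@b1
  b0 → ∅
  b1 → {b1}
  b2 → {b1,b5,b7}
  b3 → {b1,b7}
  b4 → {b5,b7}
  b5 → {b5,b7}
  b6 → {b7}
  b7 → ∅
  b8 → {b5}

φ for a: defs {b0,b3,b8}
  DF⁺ = {b1,b5,b7}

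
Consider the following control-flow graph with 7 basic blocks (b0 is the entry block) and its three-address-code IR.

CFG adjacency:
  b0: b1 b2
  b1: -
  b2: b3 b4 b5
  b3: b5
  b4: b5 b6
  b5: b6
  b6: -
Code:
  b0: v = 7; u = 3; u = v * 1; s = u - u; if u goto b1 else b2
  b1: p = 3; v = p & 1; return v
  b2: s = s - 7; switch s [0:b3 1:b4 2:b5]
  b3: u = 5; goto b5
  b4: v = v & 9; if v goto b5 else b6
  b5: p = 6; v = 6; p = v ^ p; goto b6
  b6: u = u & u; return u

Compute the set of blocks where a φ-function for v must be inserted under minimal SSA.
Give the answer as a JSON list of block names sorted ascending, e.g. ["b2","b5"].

idom tree: b1←b0 b2←b0 b3←b2 b4←b2 b5←b2 b6←b2
Dom at joins:
  b5: preds {b2,b3,b4}: {b0,b2} ∩ {b0,b2,b3} ∩ {b0,b2,b4} = {b0,b2}; idom=b2
  b6: preds {b4,b5}: {b0,b2,b4} ∩ {b0,b2,b5} = {b0,b2}; idom=b2

DF derivation:
  join b5 pred b2: · stop@b2
  join b5 pred b3: b3 stop@b2
  join b5 pred b4: b4 stop@b2
  join b6 pred b4: b4 stop@b2
  join b6 pred b5: b5 stop@b2
  b0 → ∅
  b1 → ∅
  b2 → ∅
  b3 → {b5}
  b4 → {b5,b6}
  b5 → {b6}
  b6 → ∅

φ for v: defs {b0,b1,b4,b5}
  DF⁺ = {b5,b6}

Answer: ["b5", "b6"]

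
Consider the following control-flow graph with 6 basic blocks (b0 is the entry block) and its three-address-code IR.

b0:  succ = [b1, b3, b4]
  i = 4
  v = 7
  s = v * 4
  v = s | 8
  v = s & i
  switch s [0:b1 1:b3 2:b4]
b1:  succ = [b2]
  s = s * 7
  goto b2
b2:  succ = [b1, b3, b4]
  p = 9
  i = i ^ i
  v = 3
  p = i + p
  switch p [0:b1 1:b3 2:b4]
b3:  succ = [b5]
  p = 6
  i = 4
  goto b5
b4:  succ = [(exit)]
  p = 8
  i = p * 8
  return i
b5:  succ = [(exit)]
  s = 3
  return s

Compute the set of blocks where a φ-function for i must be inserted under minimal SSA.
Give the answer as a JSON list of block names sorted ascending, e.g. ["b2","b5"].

Answer: ["b1", "b3", "b4"]

Working:
idom tree: b1←b0 b2←b1 b3←b0 b4←b0 b5←b3
Dom at joins:
  b1: preds {b0,b2}: {b0} ∩ {b0,b1,b2} = {b0}; idom=b0
  b3: preds {b0,b2}: {b0} ∩ {b0,b1,b2} = {b0}; idom=b0
  b4: preds {b0,b2}: {b0} ∩ {b0,b1,b2} = {b0}; idom=b0

DF walk-up:
  join b1 pred b0: · stop@b0
  join b1 pred b2: b2→b1 stop@b0
  join b3 pred b0: · stop@b0
  join b3 pred b2: b2→b1 stop@b0
  join b4 pred b0: · stop@b0
  join b4 pred b2: b2→b1 stop@b0
  b0 → ∅
  b1 → {b1,b3,b4}
  b2 → {b1,b3,b4}
  b3 → ∅
  b4 → ∅
  b5 → ∅

φ for i: defs {b0,b2,b3,b4}
  DF⁺ = {b1,b3,b4}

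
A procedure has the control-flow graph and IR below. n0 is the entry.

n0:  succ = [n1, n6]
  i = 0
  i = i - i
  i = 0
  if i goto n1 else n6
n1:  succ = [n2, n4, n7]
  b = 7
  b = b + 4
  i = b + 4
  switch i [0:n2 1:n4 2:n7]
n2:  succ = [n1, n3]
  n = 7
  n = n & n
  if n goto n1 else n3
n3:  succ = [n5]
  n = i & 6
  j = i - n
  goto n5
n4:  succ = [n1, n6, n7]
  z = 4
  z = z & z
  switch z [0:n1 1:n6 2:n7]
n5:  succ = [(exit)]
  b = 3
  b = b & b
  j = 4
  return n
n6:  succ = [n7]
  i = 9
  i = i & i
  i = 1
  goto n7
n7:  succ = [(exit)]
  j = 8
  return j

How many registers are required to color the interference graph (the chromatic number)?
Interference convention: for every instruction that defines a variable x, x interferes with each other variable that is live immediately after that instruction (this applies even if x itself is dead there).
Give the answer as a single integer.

Block summaries:
  n0: def={i} ue=∅
  n1: def={b,i} ue=∅
  n2: def={n} ue=∅
  n3: def={j,n} ue={i}
  n4: def={z} ue=∅
  n5: def={b,j} ue={n}
  n6: def={i} ue=∅
  n7: def={j} ue=∅

Liveness:
  n0: in=∅ out=∅
  n1: in=∅ out={i}
  n2: in={i} out={i}
  n3: in={i} out={n}
  n4: in=∅ out=∅
  n5: in={n} out=∅
  n6: in=∅ out=∅
  n7: in=∅ out=∅

Interference:
  b — {n}
  i — {n}
  j — {n}
  n — {b,i,j}
  z — ∅

Chromatic number:
  {b,n} pairwise interfere (2-clique) ⇒ χ ≥ 2
  assign b→r1 i→r1 j→r1 n→r0 z→r0 — no edge inside a register ⇒ χ ≤ 2
  χ = 2

Answer: 2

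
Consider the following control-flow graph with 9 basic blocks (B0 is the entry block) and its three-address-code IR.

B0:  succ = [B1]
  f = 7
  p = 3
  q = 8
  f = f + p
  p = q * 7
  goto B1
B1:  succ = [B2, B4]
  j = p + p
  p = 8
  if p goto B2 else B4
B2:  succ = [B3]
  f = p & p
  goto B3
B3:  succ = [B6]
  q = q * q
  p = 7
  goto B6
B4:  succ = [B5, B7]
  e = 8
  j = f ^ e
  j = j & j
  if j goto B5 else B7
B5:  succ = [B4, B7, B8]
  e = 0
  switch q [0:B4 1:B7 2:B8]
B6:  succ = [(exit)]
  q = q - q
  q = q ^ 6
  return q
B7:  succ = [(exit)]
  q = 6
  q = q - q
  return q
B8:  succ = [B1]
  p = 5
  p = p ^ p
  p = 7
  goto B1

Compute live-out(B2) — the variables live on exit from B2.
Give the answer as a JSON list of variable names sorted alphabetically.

Block summaries:
  B0: {f,p,q} / ∅
  B1: {j,p} / {p}
  B2: {f} / {p}
  B3: {p,q} / {q}
  B4: {e,j} / {f}
  B5: {e} / {q}
  B6: {q} / {q}
  B7: {q} / ∅
  B8: {p} / ∅

Liveness:
  B0 li=∅ lo={f,p,q}
  B1 li={f,p,q} lo={f,p,q}
  B2 li={p,q} lo={q}
  B3 li={q} lo={q}
  B4 li={f,q} lo={f,q}
  B5 li={f,q} lo={f,q}
  B6 li={q} lo=∅
  B7 li=∅ lo=∅
  B8 li={f,q} lo={f,p,q}

live-out(B2) = ["q"]

Answer: ["q"]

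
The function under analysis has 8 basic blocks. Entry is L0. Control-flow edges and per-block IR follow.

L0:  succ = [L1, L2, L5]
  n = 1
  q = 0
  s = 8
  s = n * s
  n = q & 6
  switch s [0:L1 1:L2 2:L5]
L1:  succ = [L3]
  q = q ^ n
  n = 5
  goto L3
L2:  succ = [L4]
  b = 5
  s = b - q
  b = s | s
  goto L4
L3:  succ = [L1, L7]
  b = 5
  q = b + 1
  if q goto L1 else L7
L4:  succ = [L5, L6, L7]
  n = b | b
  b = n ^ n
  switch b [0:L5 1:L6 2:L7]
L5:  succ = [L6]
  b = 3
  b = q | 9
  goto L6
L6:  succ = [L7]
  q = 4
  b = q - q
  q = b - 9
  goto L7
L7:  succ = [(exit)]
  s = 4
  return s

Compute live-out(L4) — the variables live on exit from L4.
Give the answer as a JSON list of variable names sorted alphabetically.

Answer: ["q"]

Derivation:
Per-block:
  L0: def={n,q,s} ue=∅
  L1: def={n,q} ue={n,q}
  L2: def={b,s} ue={q}
  L3: def={b,q} ue=∅
  L4: def={b,n} ue={b}
  L5: def={b} ue={q}
  L6: def={b,q} ue=∅
  L7: def={s} ue=∅

Liveness:
  live L0: ∅→{n,q}
  live L1: {n,q}→{n}
  live L2: {q}→{b,q}
  live L3: {n}→{n,q}
  live L4: {b,q}→{q}
  live L5: {q}→∅
  live L6: ∅→∅
  live L7: ∅→∅

live-out(L4) = ["q"]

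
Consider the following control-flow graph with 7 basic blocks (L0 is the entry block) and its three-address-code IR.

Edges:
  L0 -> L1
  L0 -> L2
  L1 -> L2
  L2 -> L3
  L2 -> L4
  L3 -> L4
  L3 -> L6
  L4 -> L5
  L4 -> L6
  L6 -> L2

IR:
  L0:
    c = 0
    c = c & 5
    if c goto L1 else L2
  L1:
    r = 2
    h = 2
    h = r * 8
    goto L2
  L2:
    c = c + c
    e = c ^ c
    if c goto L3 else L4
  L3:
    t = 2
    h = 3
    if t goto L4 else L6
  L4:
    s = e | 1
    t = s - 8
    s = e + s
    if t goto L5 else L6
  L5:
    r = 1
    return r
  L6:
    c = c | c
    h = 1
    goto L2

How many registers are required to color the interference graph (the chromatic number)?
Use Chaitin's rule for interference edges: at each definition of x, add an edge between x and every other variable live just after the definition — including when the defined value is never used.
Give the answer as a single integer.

Block summaries:
  L0: {c} / ∅
  L1: {h,r} / ∅
  L2: {c,e} / {c}
  L3: {h,t} / ∅
  L4: {s,t} / {e}
  L5: {r} / ∅
  L6: {c,h} / {c}

Liveness:
  L0 li=∅ lo={c}
  L1 li={c} lo={c}
  L2 li={c} lo={c,e}
  L3 li={c,e} lo={c,e}
  L4 li={c,e} lo={c}
  L5 li=∅ lo=∅
  L6 li={c} lo={c}

Interference:
  c: {e,h,r,s,t}
  e: {c,h,s,t}
  h: {c,e,r,t}
  r: {c,h}
  s: {c,e,t}
  t: {c,e,h,s}

Chromatic number:
  clique {c,e,h,t} ⇒ need ≥ 4
  4-colouring: R0={c}  R1={e,r}  R2={h,s}  R3={t}
  χ = 4

Answer: 4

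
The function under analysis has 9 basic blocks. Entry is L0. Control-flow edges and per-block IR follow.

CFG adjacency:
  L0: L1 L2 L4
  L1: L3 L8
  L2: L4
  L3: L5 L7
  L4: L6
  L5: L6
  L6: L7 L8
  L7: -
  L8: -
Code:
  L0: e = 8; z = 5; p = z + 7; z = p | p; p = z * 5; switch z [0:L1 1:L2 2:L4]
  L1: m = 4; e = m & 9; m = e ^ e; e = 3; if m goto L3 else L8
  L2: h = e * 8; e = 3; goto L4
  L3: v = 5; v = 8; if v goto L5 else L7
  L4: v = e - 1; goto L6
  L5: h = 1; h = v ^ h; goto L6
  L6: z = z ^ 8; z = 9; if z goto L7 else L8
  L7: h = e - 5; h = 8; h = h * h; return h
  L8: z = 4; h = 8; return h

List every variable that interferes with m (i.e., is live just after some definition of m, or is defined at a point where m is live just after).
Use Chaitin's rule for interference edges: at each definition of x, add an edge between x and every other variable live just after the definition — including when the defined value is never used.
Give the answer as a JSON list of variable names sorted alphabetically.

Answer: ["e", "z"]

Derivation:
Block summaries:
  L0 def {e,p,z} use ∅
  L1 def {e,m} use ∅
  L2 def {e,h} use {e}
  L3 def {v} use ∅
  L4 def {v} use {e}
  L5 def {h} use {v}
  L6 def {z} use {z}
  L7 def {h} use {e}
  L8 def {h,z} use ∅

Liveness:
  L0 li=∅ lo={e,z}
  L1 li={z} lo={e,z}
  L2 li={e,z} lo={e,z}
  L3 li={e,z} lo={e,v,z}
  L4 li={e,z} lo={e,z}
  L5 li={e,v,z} lo={e,z}
  L6 li={e,z} lo={e}
  L7 li={e} lo=∅
  L8 li=∅ lo=∅

Conflict graph:
  e — {h,m,p,v,z}
  h — {e,v,z}
  m — {e,z}
  p — {e,z}
  v — {e,h,z}
  z — {e,h,m,p,v}

N(m) = ["e", "z"]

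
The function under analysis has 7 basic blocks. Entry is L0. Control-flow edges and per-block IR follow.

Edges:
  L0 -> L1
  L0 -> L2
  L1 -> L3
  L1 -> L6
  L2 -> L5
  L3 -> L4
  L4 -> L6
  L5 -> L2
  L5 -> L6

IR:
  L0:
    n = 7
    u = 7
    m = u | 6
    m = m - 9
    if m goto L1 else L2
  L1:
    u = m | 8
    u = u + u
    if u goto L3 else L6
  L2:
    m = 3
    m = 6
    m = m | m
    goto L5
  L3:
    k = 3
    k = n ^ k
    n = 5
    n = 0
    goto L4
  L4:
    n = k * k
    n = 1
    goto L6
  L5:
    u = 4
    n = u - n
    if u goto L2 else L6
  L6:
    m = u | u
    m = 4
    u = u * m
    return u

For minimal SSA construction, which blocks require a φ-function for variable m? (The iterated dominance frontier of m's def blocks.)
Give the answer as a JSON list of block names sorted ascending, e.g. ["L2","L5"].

Answer: ["L2", "L6"]

Working:
idom tree: L1←L0 L2←L0 L3←L1 L4←L3 L5←L2 L6←L0
Dom at joins:
  L2: preds {L0,L5}: {L0} ∩ {L0,L2,L5} = {L0}; idom=L0
  L6: preds {L1,L4,L5}: {L0,L1} ∩ {L0,L1,L3,L4} ∩ {L0,L2,L5} = {L0}; idom=L0

DF walk-up:
  L2←L0: walk · to L0
  L2←L5: walk L5→L2 to L0
  L6←L1: walk L1 to L0
  L6←L4: walk L4→L3→L1 to L0
  L6←L5: walk L5→L2 to L0
  L0: DF=∅
  L1: DF={L6}
  L2: DF={L2,L6}
  L3: DF={L6}
  L4: DF={L6}
  L5: DF={L2,L6}
  L6: DF=∅

φ for m: defs {L0,L2,L6}
  DF⁺ = {L2,L6}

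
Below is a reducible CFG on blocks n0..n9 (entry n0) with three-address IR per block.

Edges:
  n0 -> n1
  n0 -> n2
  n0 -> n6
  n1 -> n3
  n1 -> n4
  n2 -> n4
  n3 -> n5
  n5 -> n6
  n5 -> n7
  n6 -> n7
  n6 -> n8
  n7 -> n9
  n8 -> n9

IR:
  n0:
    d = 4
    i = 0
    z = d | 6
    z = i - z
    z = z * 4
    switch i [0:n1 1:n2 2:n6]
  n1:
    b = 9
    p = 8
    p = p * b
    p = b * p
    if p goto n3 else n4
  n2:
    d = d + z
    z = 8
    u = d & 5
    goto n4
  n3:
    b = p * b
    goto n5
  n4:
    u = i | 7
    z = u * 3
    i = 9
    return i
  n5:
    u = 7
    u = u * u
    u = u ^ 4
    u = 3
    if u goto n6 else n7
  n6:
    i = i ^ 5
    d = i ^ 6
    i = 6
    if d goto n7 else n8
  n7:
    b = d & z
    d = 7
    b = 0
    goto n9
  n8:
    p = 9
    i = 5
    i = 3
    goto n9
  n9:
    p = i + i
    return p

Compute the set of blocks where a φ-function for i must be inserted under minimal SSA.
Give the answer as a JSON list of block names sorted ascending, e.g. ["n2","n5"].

idom tree: n1←n0 n2←n0 n3←n1 n4←n0 n5←n3 n6←n0 n7←n0 n8←n6 n9←n0
Dom∩ at merges:
  n4: preds {n1,n2}: {n0,n1} ∩ {n0,n2} = {n0}; idom=n0
  n6: preds {n0,n5}: {n0} ∩ {n0,n1,n3,n5} = {n0}; idom=n0
  n7: preds {n5,n6}: {n0,n1,n3,n5} ∩ {n0,n6} = {n0}; idom=n0
  n9: preds {n7,n8}: {n0,n7} ∩ {n0,n6,n8} = {n0}; idom=n0

DF derivation:
  n4←n1: walk n1 to n0
  n4←n2: walk n2 to n0
  n6←n0: walk · to n0
  n6←n5: walk n5→n3→n1 to n0
  n7←n5: walk n5→n3→n1 to n0
  n7←n6: walk n6 to n0
  n9←n7: walk n7 to n0
  n9←n8: walk n8→n6 to n0
  DF(n0)=∅
  DF(n1)={n4,n6,n7}
  DF(n2)={n4}
  DF(n3)={n6,n7}
  DF(n4)=∅
  DF(n5)={n6,n7}
  DF(n6)={n7,n9}
  DF(n7)={n9}
  DF(n8)={n9}
  DF(n9)=∅

φ for i: defs {n0,n4,n6,n8}
  DF⁺ = {n7,n9}

Answer: ["n7", "n9"]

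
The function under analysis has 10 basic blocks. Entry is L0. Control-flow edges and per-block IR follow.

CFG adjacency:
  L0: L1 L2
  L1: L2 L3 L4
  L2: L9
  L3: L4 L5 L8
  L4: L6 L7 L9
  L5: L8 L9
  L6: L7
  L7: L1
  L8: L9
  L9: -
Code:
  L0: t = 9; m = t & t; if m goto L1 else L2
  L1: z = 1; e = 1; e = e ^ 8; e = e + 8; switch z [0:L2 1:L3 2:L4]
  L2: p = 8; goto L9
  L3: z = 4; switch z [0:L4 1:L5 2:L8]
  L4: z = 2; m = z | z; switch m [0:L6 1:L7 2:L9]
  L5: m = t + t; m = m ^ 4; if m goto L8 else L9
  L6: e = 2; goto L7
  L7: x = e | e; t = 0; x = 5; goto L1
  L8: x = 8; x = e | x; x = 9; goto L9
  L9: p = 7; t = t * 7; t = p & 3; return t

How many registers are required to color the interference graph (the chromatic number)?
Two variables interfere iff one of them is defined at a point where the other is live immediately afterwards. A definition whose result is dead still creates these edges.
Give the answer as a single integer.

Block summaries:
  L0: {m,t} / ∅
  L1: {e,z} / ∅
  L2: {p} / ∅
  L3: {z} / ∅
  L4: {m,z} / ∅
  L5: {m} / {t}
  L6: {e} / ∅
  L7: {t,x} / {e}
  L8: {x} / {e}
  L9: {p,t} / {t}

Backward fixpoint:
  live L0: ∅→{t}
  live L1: {t}→{e,t}
  live L2: {t}→{t}
  live L3: {e,t}→{e,t}
  live L4: {e,t}→{e,t}
  live L5: {e,t}→{e,t}
  live L6: ∅→{e}
  live L7: {e}→{t}
  live L8: {e,t}→{t}
  live L9: {t}→∅

Interference:
  e↔{m,t,x,z}
  m↔{e,t}
  p↔{t}
  t↔{e,m,p,x,z}
  x↔{e,t}
  z↔{e,t}

Chromatic number:
  lower bound: {e,m,t} mutually conflict ⇒ χ ≥ 3
  3-colouring: R0={t}  R1={e,p}  R2={m,x,z}
  χ = 3

Answer: 3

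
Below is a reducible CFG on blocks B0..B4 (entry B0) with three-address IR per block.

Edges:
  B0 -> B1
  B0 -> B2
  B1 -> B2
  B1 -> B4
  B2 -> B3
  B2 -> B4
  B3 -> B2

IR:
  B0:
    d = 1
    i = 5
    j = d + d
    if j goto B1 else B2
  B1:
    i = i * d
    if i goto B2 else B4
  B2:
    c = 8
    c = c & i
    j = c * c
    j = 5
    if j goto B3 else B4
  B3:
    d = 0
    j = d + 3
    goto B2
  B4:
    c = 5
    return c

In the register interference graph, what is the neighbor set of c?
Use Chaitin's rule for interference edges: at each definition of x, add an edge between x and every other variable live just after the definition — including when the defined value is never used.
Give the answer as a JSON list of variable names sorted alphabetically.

Per-block:
  B0: {d,i,j} / ∅
  B1: {i} / {d,i}
  B2: {c,j} / {i}
  B3: {d,j} / ∅
  B4: {c} / ∅

Live sets:
  B0 li=∅ lo={d,i}
  B1 li={d,i} lo={i}
  B2 li={i} lo={i}
  B3 li={i} lo={i}
  B4 li=∅ lo=∅

Interfere edges:
  c — {i}
  d — {i,j}
  i — {c,d,j}
  j — {d,i}

N(c) = ["i"]

Answer: ["i"]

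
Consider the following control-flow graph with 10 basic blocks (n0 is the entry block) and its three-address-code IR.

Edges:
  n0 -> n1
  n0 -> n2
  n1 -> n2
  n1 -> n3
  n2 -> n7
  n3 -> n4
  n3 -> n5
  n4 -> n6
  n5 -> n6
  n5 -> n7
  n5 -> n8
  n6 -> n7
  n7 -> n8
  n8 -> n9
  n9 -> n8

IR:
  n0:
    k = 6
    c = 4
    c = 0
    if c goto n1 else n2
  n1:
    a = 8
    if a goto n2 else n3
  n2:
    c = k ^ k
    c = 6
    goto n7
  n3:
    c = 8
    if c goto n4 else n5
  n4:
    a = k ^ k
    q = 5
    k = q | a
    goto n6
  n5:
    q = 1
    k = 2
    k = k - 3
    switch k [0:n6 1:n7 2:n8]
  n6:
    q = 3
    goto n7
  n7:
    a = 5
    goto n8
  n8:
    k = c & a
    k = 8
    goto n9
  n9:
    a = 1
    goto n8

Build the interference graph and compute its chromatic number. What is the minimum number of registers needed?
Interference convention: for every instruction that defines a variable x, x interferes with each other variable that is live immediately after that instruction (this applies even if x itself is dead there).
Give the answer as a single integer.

Block summaries:
  n0: {c,k} / ∅
  n1: {a} / ∅
  n2: {c} / {k}
  n3: {c} / ∅
  n4: {a,k,q} / {k}
  n5: {k,q} / ∅
  n6: {q} / ∅
  n7: {a} / ∅
  n8: {k} / {a,c}
  n9: {a} / ∅

Liveness:
  live n0: ∅→{k}
  live n1: {k}→{a,k}
  live n2: {k}→{c}
  live n3: {a,k}→{a,c,k}
  live n4: {c,k}→{c}
  live n5: {a,c}→{a,c}
  live n6: {c}→{c}
  live n7: {c}→{a,c}
  live n8: {a,c}→{c}
  live n9: {c}→{a,c}

Interference:
  a — {c,k,q}
  c — {a,k,q}
  k — {a,c}
  q — {a,c}

Chromatic number:
  lower bound: {a,c,k} mutually conflict ⇒ χ ≥ 3
  assign a→R0 c→R1 k→R2 q→R2 — no edge inside a register ⇒ χ ≤ 3
  χ = 3

Answer: 3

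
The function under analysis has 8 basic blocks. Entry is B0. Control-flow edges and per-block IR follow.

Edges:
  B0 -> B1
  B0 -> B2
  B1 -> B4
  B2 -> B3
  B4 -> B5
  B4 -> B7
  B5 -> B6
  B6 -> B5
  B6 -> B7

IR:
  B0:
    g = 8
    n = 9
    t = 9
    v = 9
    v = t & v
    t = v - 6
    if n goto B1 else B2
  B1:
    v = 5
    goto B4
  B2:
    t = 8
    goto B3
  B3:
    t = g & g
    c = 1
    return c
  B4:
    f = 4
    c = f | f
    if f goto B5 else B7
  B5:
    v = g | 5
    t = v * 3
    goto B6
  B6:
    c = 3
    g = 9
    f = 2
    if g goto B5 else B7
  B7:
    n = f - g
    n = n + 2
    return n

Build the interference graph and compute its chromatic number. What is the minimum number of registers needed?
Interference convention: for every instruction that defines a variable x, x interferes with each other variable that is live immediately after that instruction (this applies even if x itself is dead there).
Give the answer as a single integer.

def/use:
  B0: {g,n,t,v} / ∅
  B1: {v} / ∅
  B2: {t} / ∅
  B3: {c,t} / {g}
  B4: {c,f} / ∅
  B5: {t,v} / {g}
  B6: {c,f,g} / ∅
  B7: {n} / {f,g}

Live sets:
  B0: in=∅ out={g}
  B1: in={g} out={g}
  B2: in={g} out={g}
  B3: in={g} out=∅
  B4: in={g} out={f,g}
  B5: in={g} out=∅
  B6: in=∅ out={f,g}
  B7: in={f,g} out=∅

Conflict graph:
  c↔{f,g}
  f↔{c,g}
  g↔{c,f,n,t,v}
  n↔{g,t,v}
  t↔{g,n,v}
  v↔{g,n,t}

Colouring:
  {g,n,t,v} pairwise interfere (4-clique) ⇒ χ ≥ 4
  assign c→R1 f→R2 g→R0 n→R1 t→R2 v→R3 — no edge inside a register ⇒ χ ≤ 4
  χ = 4

Answer: 4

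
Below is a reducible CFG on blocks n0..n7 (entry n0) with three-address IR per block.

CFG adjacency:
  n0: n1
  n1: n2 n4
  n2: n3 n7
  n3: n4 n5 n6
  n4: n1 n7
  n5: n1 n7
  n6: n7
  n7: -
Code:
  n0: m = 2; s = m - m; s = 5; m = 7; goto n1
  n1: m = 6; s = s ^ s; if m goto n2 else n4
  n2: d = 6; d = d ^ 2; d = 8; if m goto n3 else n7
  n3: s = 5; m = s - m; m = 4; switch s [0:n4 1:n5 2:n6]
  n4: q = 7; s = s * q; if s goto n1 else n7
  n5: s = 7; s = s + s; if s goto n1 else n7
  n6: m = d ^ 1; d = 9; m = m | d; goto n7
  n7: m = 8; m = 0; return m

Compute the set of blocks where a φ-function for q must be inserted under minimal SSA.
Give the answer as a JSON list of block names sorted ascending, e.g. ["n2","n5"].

idom tree: n1←n0 n2←n1 n3←n2 n4←n1 n5←n3 n6←n3 n7←n1
Dom at joins:
  n1: preds {n0,n4,n5}: {n0} ∩ {n0,n1,n4} ∩ {n0,n1,n2,n3,n5} = {n0}; idom=n0
  n4: preds {n1,n3}: {n0,n1} ∩ {n0,n1,n2,n3} = {n0,n1}; idom=n1
  n7: preds {n2,n4,n5,n6}: {n0,n1,n2} ∩ {n0,n1,n4} ∩ {n0,n1,n2,n3,n5} ∩ {n0,n1,n2,n3,n6} = {n0,n1}; idom=n1

DF derivation:
  n1←n0: walk · to n0
  n1←n4: walk n4→n1 to n0
  n1←n5: walk n5→n3→n2→n1 to n0
  n4←n1: walk · to n1
  n4←n3: walk n3→n2 to n1
  n7←n2: walk n2 to n1
  n7←n4: walk n4 to n1
  n7←n5: walk n5→n3→n2 to n1
  n7←n6: walk n6→n3→n2 to n1
  n0: DF=∅
  n1: DF={n1}
  n2: DF={n1,n4,n7}
  n3: DF={n1,n4,n7}
  n4: DF={n1,n7}
  n5: DF={n1,n7}
  n6: DF={n7}
  n7: DF=∅

φ for q: defs {n4}
  DF⁺ = {n1,n7}

Answer: ["n1", "n7"]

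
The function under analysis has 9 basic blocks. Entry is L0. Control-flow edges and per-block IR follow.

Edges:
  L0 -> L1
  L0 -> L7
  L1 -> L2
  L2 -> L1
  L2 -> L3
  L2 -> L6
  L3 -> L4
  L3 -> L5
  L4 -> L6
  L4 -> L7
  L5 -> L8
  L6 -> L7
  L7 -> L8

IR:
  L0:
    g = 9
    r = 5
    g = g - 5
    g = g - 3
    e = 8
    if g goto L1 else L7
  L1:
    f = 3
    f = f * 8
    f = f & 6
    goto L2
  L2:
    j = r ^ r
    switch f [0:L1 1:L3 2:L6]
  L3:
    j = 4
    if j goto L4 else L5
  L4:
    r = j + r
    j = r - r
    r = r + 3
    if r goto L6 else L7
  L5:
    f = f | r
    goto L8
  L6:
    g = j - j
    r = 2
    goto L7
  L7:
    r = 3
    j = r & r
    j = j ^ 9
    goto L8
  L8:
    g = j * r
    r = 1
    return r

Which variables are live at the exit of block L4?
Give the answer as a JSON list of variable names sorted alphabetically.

Answer: ["j"]

Analysis:
Per-block:
  L0: {e,g,r} / ∅
  L1: {f} / ∅
  L2: {j} / {f,r}
  L3: {j} / ∅
  L4: {j,r} / {j,r}
  L5: {f} / {f,r}
  L6: {g,r} / {j}
  L7: {j,r} / ∅
  L8: {g,r} / {j,r}

Liveness:
  L0 li=∅ lo={r}
  L1 li={r} lo={f,r}
  L2 li={f,r} lo={f,j,r}
  L3 li={f,r} lo={f,j,r}
  L4 li={j,r} lo={j}
  L5 li={f,j,r} lo={j,r}
  L6 li={j} lo=∅
  L7 li=∅ lo={j,r}
  L8 li={j,r} lo=∅

live-out(L4) = ["j"]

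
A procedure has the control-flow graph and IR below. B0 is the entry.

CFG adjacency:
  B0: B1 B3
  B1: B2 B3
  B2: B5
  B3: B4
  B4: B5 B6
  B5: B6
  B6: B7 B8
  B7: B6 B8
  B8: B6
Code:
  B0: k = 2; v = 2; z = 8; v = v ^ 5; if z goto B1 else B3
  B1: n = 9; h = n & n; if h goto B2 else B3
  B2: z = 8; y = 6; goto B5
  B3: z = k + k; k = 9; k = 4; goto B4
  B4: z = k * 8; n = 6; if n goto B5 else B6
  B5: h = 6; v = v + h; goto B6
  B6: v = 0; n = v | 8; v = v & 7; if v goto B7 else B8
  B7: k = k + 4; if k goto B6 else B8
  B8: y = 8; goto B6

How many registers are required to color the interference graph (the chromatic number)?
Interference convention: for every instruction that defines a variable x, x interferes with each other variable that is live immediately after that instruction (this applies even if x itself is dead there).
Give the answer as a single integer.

Answer: 3

Working:
Block summaries:
  B0 def {k,v,z} use ∅
  B1 def {h,n} use ∅
  B2 def {y,z} use ∅
  B3 def {k,z} use {k}
  B4 def {n,z} use {k}
  B5 def {h,v} use {v}
  B6 def {n,v} use ∅
  B7 def {k} use {k}
  B8 def {y} use ∅

Liveness:
  live B0: ∅→{k,v}
  live B1: {k,v}→{k,v}
  live B2: {k,v}→{k,v}
  live B3: {k,v}→{k,v}
  live B4: {k,v}→{k,v}
  live B5: {k,v}→{k}
  live B6: {k}→{k}
  live B7: {k}→{k}
  live B8: {k}→{k}

Conflict graph:
  h: {k,v}
  k: {h,n,v,y,z}
  n: {k,v}
  v: {h,k,n,y,z}
  y: {k,v}
  z: {k,v}

Colouring:
  clique {h,k,v} ⇒ need ≥ 3
  3-colouring: r0={k}  r1={v}  r2={h,n,y,z}
  χ = 3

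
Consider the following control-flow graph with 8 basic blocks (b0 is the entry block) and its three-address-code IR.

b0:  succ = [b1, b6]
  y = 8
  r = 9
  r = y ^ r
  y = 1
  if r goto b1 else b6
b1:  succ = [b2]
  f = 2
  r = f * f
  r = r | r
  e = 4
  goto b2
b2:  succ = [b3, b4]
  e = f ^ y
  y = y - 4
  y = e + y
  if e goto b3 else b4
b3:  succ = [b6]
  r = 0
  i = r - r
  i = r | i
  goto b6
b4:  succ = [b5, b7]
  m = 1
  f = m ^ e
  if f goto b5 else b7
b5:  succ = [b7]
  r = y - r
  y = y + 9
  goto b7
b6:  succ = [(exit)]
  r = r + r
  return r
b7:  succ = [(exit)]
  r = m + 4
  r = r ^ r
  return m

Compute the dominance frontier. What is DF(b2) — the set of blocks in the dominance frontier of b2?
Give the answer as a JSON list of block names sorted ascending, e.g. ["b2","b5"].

idom tree: b1←b0 b2←b1 b3←b2 b4←b2 b5←b4 b6←b0 b7←b4
Dom at joins:
  b6: preds {b0,b3}: {b0} ∩ {b0,b1,b2,b3} = {b0}; idom=b0
  b7: preds {b4,b5}: {b0,b1,b2,b4} ∩ {b0,b1,b2,b4,b5} = {b0,b1,b2,b4}; idom=b4

DF walk-up:
  join b6 pred b0: · stop@b0
  join b6 pred b3: b3→b2→b1 stop@b0
  join b7 pred b4: · stop@b4
  join b7 pred b5: b5 stop@b4
  b0 → ∅
  b1 → {b6}
  b2 → {b6}
  b3 → {b6}
  b4 → ∅
  b5 → {b7}
  b6 → ∅
  b7 → ∅

DF(b2) = ["b6"]

Answer: ["b6"]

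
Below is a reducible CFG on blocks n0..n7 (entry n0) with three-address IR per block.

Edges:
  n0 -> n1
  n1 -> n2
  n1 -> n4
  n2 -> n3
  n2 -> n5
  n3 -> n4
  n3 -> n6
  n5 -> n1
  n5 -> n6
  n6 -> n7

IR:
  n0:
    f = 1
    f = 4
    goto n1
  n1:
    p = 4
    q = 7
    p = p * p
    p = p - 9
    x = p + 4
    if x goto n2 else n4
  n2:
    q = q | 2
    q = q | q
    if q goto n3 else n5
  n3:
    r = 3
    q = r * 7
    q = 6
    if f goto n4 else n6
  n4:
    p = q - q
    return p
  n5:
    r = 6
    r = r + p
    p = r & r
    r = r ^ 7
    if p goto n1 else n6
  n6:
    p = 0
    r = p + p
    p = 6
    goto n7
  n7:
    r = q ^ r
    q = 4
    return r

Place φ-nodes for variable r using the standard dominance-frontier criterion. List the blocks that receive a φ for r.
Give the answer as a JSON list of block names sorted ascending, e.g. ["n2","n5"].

Answer: ["n1", "n4", "n6"]

Working:
idom tree: n1←n0 n2←n1 n3←n2 n4←n1 n5←n2 n6←n2 n7←n6
Dom∩ at merges:
  n1: preds {n0,n5}: {n0} ∩ {n0,n1,n2,n5} = {n0}; idom=n0
  n4: preds {n1,n3}: {n0,n1} ∩ {n0,n1,n2,n3} = {n0,n1}; idom=n1
  n6: preds {n3,n5}: {n0,n1,n2,n3} ∩ {n0,n1,n2,n5} = {n0,n1,n2}; idom=n2

DF walk-up:
  n1←n0: walk · to n0
  n1←n5: walk n5→n2→n1 to n0
  n4←n1: walk · to n1
  n4←n3: walk n3→n2 to n1
  n6←n3: walk n3 to n2
  n6←n5: walk n5 to n2
  n0: DF=∅
  n1: DF={n1}
  n2: DF={n1,n4}
  n3: DF={n4,n6}
  n4: DF=∅
  n5: DF={n1,n6}
  n6: DF=∅
  n7: DF=∅

φ for r: defs {n3,n5,n6,n7}
  DF⁺ = {n1,n4,n6}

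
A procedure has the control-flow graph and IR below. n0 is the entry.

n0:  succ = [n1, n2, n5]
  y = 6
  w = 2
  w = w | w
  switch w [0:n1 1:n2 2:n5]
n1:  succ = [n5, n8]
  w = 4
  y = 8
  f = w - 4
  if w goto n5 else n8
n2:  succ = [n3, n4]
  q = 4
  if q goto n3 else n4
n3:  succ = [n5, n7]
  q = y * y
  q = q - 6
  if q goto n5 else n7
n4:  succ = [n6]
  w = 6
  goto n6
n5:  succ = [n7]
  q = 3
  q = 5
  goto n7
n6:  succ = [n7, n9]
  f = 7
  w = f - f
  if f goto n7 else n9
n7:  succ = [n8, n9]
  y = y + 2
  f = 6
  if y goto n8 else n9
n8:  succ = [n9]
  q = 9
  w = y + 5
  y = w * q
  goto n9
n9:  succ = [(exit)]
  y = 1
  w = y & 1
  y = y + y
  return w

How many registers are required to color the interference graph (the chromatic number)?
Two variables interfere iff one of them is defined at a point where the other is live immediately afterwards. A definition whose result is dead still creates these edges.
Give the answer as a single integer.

Answer: 3

Analysis:
Per-block:
  n0: def={w,y} ue=∅
  n1: def={f,w,y} ue=∅
  n2: def={q} ue=∅
  n3: def={q} ue={y}
  n4: def={w} ue=∅
  n5: def={q} ue=∅
  n6: def={f,w} ue=∅
  n7: def={f,y} ue={y}
  n8: def={q,w,y} ue={y}
  n9: def={w,y} ue=∅

Backward fixpoint:
  live n0: ∅→{y}
  live n1: ∅→{y}
  live n2: {y}→{y}
  live n3: {y}→{y}
  live n4: {y}→{y}
  live n5: {y}→{y}
  live n6: {y}→{y}
  live n7: {y}→{y}
  live n8: {y}→∅
  live n9: ∅→∅

Interference:
  f — {w,y}
  q — {w,y}
  w — {f,q,y}
  y — {f,q,w}

Chromatic number:
  clique {f,w,y} ⇒ need ≥ 3
  3-colouring: r0={w}  r1={y}  r2={f,q}
  χ = 3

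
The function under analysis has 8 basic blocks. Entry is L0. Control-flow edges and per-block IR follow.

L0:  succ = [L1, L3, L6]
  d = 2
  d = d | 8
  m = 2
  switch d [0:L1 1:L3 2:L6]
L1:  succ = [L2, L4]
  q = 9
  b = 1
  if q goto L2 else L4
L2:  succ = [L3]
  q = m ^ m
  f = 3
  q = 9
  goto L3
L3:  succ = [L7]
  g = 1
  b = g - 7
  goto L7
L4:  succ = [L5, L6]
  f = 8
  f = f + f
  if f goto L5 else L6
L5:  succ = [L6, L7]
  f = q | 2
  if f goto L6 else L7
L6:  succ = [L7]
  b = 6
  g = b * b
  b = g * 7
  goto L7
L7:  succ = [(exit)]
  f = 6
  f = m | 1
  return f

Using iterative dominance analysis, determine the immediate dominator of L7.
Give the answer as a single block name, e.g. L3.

idom tree: L1←L0 L2←L1 L3←L0 L4←L1 L5←L4 L6←L0 L7←L0
Join-block Dom:
  L3: preds {L0,L2}: {L0} ∩ {L0,L1,L2} = {L0}; idom=L0
  L6: preds {L0,L4,L5}: {L0} ∩ {L0,L1,L4} ∩ {L0,L1,L4,L5} = {L0}; idom=L0
  L7: preds {L3,L5,L6}: {L0,L3} ∩ {L0,L1,L4,L5} ∩ {L0,L6} = {L0}; idom=L0

idom(L7) = L0

Answer: L0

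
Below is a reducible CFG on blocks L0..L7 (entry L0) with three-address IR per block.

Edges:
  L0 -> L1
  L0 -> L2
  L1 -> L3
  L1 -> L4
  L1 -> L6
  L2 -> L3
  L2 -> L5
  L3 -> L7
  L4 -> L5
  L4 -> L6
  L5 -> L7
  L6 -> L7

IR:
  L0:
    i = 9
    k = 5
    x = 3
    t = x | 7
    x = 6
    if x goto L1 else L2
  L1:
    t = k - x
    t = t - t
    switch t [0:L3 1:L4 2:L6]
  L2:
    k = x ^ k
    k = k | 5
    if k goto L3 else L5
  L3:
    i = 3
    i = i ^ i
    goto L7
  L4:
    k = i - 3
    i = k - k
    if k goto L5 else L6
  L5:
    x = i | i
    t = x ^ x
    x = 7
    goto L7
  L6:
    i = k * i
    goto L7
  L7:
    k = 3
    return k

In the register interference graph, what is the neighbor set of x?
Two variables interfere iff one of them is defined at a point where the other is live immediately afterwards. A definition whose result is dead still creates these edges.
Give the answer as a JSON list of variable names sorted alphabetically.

Answer: ["i", "k"]

Working:
Block summaries:
  L0: def={i,k,t,x} ue=∅
  L1: def={t} ue={k,x}
  L2: def={k} ue={k,x}
  L3: def={i} ue=∅
  L4: def={i,k} ue={i}
  L5: def={t,x} ue={i}
  L6: def={i} ue={i,k}
  L7: def={k} ue=∅

Liveness:
  live L0: ∅→{i,k,x}
  live L1: {i,k,x}→{i,k}
  live L2: {i,k,x}→{i}
  live L3: ∅→∅
  live L4: {i}→{i,k}
  live L5: {i}→∅
  live L6: {i,k}→∅
  live L7: ∅→∅

Interfere edges:
  i — {k,t,x}
  k — {i,t,x}
  t — {i,k}
  x — {i,k}

N(x) = ["i", "k"]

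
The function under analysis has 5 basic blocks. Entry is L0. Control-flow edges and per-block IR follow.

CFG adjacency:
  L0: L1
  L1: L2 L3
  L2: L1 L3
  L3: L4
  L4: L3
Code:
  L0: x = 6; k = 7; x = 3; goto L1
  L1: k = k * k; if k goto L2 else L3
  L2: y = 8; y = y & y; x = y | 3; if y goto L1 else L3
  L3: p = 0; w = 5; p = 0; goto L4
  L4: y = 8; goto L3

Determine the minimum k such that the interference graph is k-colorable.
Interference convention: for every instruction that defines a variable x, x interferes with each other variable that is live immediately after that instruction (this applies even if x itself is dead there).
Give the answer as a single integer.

Block summaries:
  L0 def {k,x} use ∅
  L1 def {k} use {k}
  L2 def {x,y} use ∅
  L3 def {p,w} use ∅
  L4 def {y} use ∅

Backward fixpoint:
  L0 li=∅ lo={k}
  L1 li={k} lo={k}
  L2 li={k} lo={k}
  L3 li=∅ lo=∅
  L4 li=∅ lo=∅

Interfere edges:
  k↔{x,y}
  p↔∅
  w↔∅
  x↔{k,y}
  y↔{k,x}

Colouring:
  clique {k,x,y} ⇒ need ≥ 3
  assign k→R0 p→R0 w→R0 x→R1 y→R2 — no edge inside a register ⇒ χ ≤ 3
  χ = 3

Answer: 3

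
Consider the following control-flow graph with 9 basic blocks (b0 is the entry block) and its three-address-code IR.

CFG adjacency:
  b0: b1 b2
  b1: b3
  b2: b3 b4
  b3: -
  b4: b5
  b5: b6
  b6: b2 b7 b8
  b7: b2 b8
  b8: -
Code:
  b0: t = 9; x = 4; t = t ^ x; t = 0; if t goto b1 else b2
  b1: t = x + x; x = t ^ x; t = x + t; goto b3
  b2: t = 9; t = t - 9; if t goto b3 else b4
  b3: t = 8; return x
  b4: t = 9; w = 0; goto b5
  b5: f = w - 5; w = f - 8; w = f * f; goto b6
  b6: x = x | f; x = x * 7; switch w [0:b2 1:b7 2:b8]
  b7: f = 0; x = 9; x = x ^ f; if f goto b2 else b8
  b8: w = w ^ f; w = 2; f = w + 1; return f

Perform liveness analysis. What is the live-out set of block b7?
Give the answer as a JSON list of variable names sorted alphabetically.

Per-block:
  b0: {t,x} / ∅
  b1: {t,x} / {x}
  b2: {t} / ∅
  b3: {t} / {x}
  b4: {t,w} / ∅
  b5: {f,w} / {w}
  b6: {x} / {f,w,x}
  b7: {f,x} / ∅
  b8: {f,w} / {f,w}

Liveness:
  b0 li=∅ lo={x}
  b1 li={x} lo={x}
  b2 li={x} lo={x}
  b3 li={x} lo=∅
  b4 li={x} lo={w,x}
  b5 li={w,x} lo={f,w,x}
  b6 li={f,w,x} lo={f,w,x}
  b7 li={w} lo={f,w,x}
  b8 li={f,w} lo=∅

live-out(b7) = ["f", "w", "x"]

Answer: ["f", "w", "x"]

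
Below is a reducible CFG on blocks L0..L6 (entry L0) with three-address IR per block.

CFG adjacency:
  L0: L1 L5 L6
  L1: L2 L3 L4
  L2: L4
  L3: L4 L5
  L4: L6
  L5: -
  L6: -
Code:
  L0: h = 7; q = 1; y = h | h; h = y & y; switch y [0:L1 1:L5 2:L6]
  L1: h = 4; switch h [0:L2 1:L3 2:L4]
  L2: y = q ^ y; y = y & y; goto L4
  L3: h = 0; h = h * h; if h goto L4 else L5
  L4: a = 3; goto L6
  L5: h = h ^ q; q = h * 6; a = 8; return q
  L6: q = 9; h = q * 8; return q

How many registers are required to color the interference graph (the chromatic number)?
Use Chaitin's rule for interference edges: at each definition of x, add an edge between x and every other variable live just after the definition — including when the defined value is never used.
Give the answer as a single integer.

Answer: 3

Working:
def/use:
  L0 def {h,q,y} use ∅
  L1 def {h} use ∅
  L2 def {y} use {q,y}
  L3 def {h} use ∅
  L4 def {a} use ∅
  L5 def {a,h,q} use {h,q}
  L6 def {h,q} use ∅

Backward fixpoint:
  L0: in=∅ out={h,q,y}
  L1: in={q,y} out={q,y}
  L2: in={q,y} out=∅
  L3: in={q} out={h,q}
  L4: in=∅ out=∅
  L5: in={h,q} out=∅
  L6: in=∅ out=∅

Interfere edges:
  a: {q}
  h: {q,y}
  q: {a,h,y}
  y: {h,q}

Colouring:
  lower bound: {h,q,y} mutually conflict ⇒ χ ≥ 3
  assign a→R1 h→R1 q→R0 y→R2 — no edge inside a register ⇒ χ ≤ 3
  χ = 3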